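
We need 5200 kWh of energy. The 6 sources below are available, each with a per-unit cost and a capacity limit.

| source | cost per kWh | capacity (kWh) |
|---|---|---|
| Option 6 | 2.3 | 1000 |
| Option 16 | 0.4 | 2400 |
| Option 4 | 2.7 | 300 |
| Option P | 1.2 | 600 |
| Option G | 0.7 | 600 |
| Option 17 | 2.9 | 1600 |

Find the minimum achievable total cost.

Use sources in increasing cost order.
Take 2400 from Option 16 at 0.4 — need 2800 more.
Option G at 0.7: take all 600 kWh — 2200 still needed.
Take 600 from Option P at 1.2 — need 1600 more.
Option 6 at 2.3: take all 1000 kWh — 600 still needed.
Take 300 from Option 4 at 2.7 — need 300 more.
Option 17 (2.9): take the remaining 300 — done.
Cost = 2400×0.4 + 600×0.7 + 600×1.2 + 1000×2.3 + 300×2.7 + 300×2.9 = 6080.

6080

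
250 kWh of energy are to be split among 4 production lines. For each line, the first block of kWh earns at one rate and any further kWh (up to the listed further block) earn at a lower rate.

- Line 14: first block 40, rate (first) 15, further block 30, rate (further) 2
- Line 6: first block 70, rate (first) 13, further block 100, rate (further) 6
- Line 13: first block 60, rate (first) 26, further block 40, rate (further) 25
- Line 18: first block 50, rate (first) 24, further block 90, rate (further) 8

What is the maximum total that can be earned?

5140

Rank every tier by rate: Line 13/first 26 > Line 13/second 25 > Line 18/first 24 > Line 14/first 15 > Line 6/first 13 > Line 18/second 8 > Line 6/second 6 > Line 14/second 2.
Line 13/first (26): +60 → 190 left.
Fill Line 13 second block (40 at 25) → 150 left.
Line 18 first at 24: fill all 50 → 100 left.
Line 14/first (15): +40 → 60 left.
Line 6/first: +60 of 70 at 13; pool empty.
Total = 26×60 + 25×40 + 24×50 + 15×40 + 13×60 = 5140.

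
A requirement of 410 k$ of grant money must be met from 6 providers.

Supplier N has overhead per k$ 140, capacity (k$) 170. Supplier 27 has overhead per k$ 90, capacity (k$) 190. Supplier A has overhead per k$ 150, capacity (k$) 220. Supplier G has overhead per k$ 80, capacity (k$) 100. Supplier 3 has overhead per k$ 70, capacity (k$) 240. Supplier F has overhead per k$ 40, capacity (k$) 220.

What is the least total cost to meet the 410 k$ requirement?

Use providers in increasing cost order.
Supplier F (40): use full 220 — 190 k$ to go.
Supplier 3 at 70: take 190 of its 240 — requirement met.
Supplier G, Supplier 27, Supplier N, Supplier A: unused.
Cost = 220×40 + 190×70 = 22100.

22100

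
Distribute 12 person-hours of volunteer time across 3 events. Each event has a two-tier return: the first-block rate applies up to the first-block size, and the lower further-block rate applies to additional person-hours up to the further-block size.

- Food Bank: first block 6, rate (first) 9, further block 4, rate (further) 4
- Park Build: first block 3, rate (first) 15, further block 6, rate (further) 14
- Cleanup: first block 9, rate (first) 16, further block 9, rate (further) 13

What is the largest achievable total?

189

Treat each block as its own option and order by rate: Cleanup/first 16 > Park Build/first 15 > Park Build/second 14 > Cleanup/second 13 > Food Bank/first 9 > Food Bank/second 4.
Cleanup first at 16: fill all 9 — 3 left.
Fill Park Build first block (3 at 15) — 0 left.
Total = 16×9 + 15×3 = 189.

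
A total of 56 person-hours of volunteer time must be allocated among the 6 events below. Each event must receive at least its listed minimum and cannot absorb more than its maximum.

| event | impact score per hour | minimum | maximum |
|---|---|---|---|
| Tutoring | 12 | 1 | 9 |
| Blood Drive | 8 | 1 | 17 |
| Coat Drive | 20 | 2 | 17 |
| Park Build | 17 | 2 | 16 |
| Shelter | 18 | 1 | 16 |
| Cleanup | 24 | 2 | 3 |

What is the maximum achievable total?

Meeting every minimum uses 1+1+2+2+1+2 = 9 person-hours, leaving 47.
Order the events by impact score per hour: Cleanup 24 > Coat Drive 20 > Shelter 18 > Park Build 17 > Tutoring 12 > Blood Drive 8.
Cleanup takes 1 more to reach its cap of 3 — 46 left.
Coat Drive takes 15 more to reach its cap of 17 — 31 left.
Shelter: +15 to 16 (cap) — 16 left.
Give Park Build 14 more to hit its cap of 16 — 2 left.
Tutoring: +2 (room for 8) → 3. Pool exhausted.
Total = 12×3 + 8×1 + 20×17 + 17×16 + 18×16 + 24×3 = 1016.

1016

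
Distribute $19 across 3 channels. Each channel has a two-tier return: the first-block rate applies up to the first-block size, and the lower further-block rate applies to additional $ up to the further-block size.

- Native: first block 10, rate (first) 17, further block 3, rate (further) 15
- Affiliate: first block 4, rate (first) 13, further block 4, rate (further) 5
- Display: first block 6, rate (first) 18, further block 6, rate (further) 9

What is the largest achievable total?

Order all 6 blocks by rate: Display/tier1 18 > Native/tier1 17 > Native/tier2 15 > Affiliate/tier1 13 > Display/tier2 9 > Affiliate/tier2 5.
Display tier1 at 18: fill all 6 → 13 left.
Native/tier1 (17): +10 → 3 left.
Native tier2 at 15: fill all 3 → 0 left.
Total = 18×6 + 17×10 + 15×3 = 323.

323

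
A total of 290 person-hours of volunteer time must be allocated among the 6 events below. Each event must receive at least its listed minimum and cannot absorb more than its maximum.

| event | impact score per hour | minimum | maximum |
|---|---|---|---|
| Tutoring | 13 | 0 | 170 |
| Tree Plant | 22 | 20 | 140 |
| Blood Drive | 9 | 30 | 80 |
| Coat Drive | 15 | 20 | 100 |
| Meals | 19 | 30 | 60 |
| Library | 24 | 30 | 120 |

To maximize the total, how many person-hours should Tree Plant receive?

90

Meeting every minimum uses 0+20+30+20+30+30 = 130 person-hours, leaving 160.
Order the events by impact score per hour: Library 24 > Tree Plant 22 > Meals 19 > Coat Drive 15 > Tutoring 13 > Blood Drive 9.
Library takes 90 more to reach its cap of 120 ; 70 left.
Only 70 left; Tree Plant takes them to reach 90.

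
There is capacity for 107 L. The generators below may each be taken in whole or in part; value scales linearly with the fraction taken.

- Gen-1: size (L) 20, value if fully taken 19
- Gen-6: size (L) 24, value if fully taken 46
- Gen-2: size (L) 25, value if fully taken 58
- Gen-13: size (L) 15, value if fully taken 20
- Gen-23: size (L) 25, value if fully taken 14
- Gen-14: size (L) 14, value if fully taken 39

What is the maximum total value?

Sort by value density: Gen-14 39/14≈2.79, Gen-2 58/25≈2.32, Gen-6 46/24≈1.92, Gen-13 20/15≈1.33, Gen-1 19/20≈0.95, Gen-23 14/25≈0.56.
All 14 L of Gen-14 fit (value 39) — 93 remain.
All 25 L of Gen-2 fit (value 58) — 68 remain.
Take all of Gen-6 (24 L, value 46) — 44 L left.
Take all of Gen-13 (15 L, value 20) — 29 L left.
All 20 L of Gen-1 fit (value 19) — 9 remain.
Fill the last 9 L with part of Gen-23: 9/25 of it earns 5.04.
Total value = 187.04.

187.04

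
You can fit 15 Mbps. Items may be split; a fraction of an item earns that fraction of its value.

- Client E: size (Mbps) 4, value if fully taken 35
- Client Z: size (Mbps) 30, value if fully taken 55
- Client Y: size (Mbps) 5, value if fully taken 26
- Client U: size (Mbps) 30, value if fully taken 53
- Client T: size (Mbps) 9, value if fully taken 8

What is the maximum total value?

Best value per unit of size first: Client E 35/4≈8.75, Client Y 26/5≈5.2, Client Z 55/30≈1.83, Client U 53/30≈1.77, Client T 8/9≈0.889.
Client E: take in full, 4 Mbps for value 35 ; 11 left.
All 5 Mbps of Client Y fit (value 26) ; 6 remain.
Only 6 Mbps remain; take 6/30 of Client Z for value 55×6/30 = 11.
Total value = 72.

72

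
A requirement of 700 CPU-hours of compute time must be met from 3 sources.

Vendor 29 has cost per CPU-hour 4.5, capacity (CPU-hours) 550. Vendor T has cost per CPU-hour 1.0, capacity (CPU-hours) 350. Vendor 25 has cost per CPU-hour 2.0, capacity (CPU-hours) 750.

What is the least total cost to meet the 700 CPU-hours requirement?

1050

Fill from the cheapest source first.
Vendor T at 1.0: take all 350 CPU-hours — 350 still needed.
Vendor 25 at 2.0: take 350 of its 750 — requirement met.
Vendor 29: unused.
Cost = 350×1.0 + 350×2.0 = 1050.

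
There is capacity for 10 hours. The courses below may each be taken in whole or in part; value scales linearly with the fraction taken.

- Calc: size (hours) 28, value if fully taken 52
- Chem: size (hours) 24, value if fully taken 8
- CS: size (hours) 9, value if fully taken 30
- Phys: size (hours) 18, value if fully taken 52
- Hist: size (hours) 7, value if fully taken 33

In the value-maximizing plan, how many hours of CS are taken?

Best value per unit of size first: Hist 33/7≈4.71, CS 30/9≈3.33, Phys 52/18≈2.89, Calc 52/28≈1.86, Chem 8/24≈0.333.
Take all of Hist (7 hours, value 33) ; 3 hours left.
Fill the last 3 hours with part of CS: 3/9 of it earns 10.

3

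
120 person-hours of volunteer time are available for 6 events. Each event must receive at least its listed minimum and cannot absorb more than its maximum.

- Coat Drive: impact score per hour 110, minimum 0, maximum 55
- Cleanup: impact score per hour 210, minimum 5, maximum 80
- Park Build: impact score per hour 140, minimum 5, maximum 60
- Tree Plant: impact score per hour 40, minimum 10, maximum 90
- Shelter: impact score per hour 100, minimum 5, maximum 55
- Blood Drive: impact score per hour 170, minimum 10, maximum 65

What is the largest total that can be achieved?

Meeting every minimum uses 0+5+5+10+5+10 = 35 person-hours, leaving 85.
Rank by impact score per hour: Cleanup 210 > Blood Drive 170 > Park Build 140 > Coat Drive 110 > Shelter 100 > Tree Plant 40.
Cleanup takes 75 more to reach its cap of 80 → 10 left.
Blood Drive: +10 (room for 55) → 20. Pool exhausted.
Total = 210×80 + 140×5 + 40×10 + 100×5 + 170×20 = 21800.

21800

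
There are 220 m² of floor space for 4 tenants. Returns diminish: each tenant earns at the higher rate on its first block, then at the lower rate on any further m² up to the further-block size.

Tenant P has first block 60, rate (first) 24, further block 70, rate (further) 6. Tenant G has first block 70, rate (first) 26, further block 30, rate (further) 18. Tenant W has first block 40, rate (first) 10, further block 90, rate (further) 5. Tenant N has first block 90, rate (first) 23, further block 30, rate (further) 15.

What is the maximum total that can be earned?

Order all 8 blocks by rate: Tenant G/T1 26 > Tenant P/T1 24 > Tenant N/T1 23 > Tenant G/T2 18 > Tenant N/T2 15 > Tenant W/T1 10 > Tenant P/T2 6 > Tenant W/T2 5.
Fill Tenant G T1 block (70 at 26) — 150 left.
Tenant P/T1 (24): +60 — 90 left.
Fill Tenant N T1 block (90 at 23) — 0 left.
Total = 26×70 + 24×60 + 23×90 = 5330.

5330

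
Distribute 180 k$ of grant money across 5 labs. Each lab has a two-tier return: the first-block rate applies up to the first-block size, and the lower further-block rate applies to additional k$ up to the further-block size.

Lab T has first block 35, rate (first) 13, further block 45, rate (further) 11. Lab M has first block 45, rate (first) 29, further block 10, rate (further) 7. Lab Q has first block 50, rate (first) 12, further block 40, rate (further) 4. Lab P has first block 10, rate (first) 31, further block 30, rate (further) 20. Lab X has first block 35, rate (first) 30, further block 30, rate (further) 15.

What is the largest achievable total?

4105

Treat each block as its own option and order by rate: Lab P/tier1 31 > Lab X/tier1 30 > Lab M/tier1 29 > Lab P/tier2 20 > Lab X/tier2 15 > Lab T/tier1 13 > Lab Q/tier1 12 > Lab T/tier2 11 > Lab M/tier2 7 > Lab Q/tier2 4.
Lab P tier1 at 31: fill all 10 — 170 left.
Fill Lab X tier1 block (35 at 30) — 135 left.
Lab M tier1 at 29: fill all 45 — 90 left.
Lab P/tier2 (20): +30 — 60 left.
Lab X/tier2 (15): +30 — 30 left.
30 remain; put them into Lab T tier1 at 13.
Total = 31×10 + 30×35 + 29×45 + 20×30 + 15×30 + 13×30 = 4105.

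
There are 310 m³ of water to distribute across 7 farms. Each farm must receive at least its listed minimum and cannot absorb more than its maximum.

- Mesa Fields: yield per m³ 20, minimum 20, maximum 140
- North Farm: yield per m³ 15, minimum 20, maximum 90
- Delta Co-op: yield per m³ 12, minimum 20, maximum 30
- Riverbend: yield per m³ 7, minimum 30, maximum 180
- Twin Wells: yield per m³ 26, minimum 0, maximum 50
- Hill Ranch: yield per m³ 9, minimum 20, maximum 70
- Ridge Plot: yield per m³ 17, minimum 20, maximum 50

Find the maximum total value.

5540

Meeting every minimum uses 20+20+20+30+0+20+20 = 130 m³, leaving 180.
Rank by yield per m³: Twin Wells 26 > Mesa Fields 20 > Ridge Plot 17 > North Farm 15 > Delta Co-op 12 > Hill Ranch 9 > Riverbend 7.
Twin Wells: +50 to 50 (cap) — 130 left.
Give Mesa Fields 120 more to hit its cap of 140 — 10 left.
Only 10 left; Ridge Plot takes them to reach 30.
Total = 20×140 + 15×20 + 12×20 + 7×30 + 26×50 + 9×20 + 17×30 = 5540.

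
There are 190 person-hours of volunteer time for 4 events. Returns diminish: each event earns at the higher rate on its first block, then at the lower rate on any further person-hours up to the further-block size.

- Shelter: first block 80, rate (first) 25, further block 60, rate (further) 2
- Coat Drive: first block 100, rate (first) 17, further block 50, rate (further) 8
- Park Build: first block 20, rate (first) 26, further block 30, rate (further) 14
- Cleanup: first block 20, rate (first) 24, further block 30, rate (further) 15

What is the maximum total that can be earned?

4190

Order all 8 blocks by rate: Park Build/T1 26 > Shelter/T1 25 > Cleanup/T1 24 > Coat Drive/T1 17 > Cleanup/T2 15 > Park Build/T2 14 > Coat Drive/T2 8 > Shelter/T2 2.
Park Build T1 at 26: fill all 20 → 170 left.
Fill Shelter T1 block (80 at 25) → 90 left.
Cleanup T1 at 24: fill all 20 → 70 left.
Coat Drive T1 at 17: only 70 left, fill 70.
Total = 26×20 + 25×80 + 24×20 + 17×70 = 4190.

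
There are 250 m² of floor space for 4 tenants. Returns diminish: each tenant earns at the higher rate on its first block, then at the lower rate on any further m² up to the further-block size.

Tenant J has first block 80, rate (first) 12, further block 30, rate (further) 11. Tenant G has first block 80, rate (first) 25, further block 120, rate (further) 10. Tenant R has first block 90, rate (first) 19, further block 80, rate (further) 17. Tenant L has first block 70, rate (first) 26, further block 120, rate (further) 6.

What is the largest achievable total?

Treat each block as its own option and order by rate: Tenant L/tier1 26 > Tenant G/tier1 25 > Tenant R/tier1 19 > Tenant R/tier2 17 > Tenant J/tier1 12 > Tenant J/tier2 11 > Tenant G/tier2 10 > Tenant L/tier2 6.
Tenant L/tier1 (26): +70 → 180 left.
Tenant G/tier1 (25): +80 → 100 left.
Tenant R tier1 at 19: fill all 90 → 10 left.
10 remain; put them into Tenant R tier2 at 17.
Total = 26×70 + 25×80 + 19×90 + 17×10 = 5700.

5700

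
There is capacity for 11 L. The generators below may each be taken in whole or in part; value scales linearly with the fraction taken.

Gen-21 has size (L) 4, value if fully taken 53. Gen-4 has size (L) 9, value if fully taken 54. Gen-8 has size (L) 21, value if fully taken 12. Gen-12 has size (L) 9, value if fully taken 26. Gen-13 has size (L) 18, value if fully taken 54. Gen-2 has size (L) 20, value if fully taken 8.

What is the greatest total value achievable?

Best value per unit of size first: Gen-21 53/4≈13.2, Gen-4 54/9≈6, Gen-13 54/18≈3, Gen-12 26/9≈2.89, Gen-8 12/21≈0.571, Gen-2 8/20≈0.4.
Gen-21: take in full, 4 L for value 53 ; 7 left.
Fill the last 7 L with part of Gen-4: 7/9 of it earns 42.
Total value = 95.

95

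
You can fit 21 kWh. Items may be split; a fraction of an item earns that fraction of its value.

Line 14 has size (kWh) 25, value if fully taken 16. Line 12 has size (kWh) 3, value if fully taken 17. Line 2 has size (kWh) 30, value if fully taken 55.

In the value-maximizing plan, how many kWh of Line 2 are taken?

Rank by value-to-size ratio: Line 12 17/3≈5.67, Line 2 55/30≈1.83, Line 14 16/25≈0.64.
All 3 kWh of Line 12 fit (value 17) ; 18 remain.
Only 18 kWh remain; take 18/30 of Line 2 for value 55×18/30 = 33.

18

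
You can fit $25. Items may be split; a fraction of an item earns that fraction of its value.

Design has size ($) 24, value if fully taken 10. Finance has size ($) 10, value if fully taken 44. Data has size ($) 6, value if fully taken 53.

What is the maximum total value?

100.75

Rank by value-to-size ratio: Data 53/6≈8.83, Finance 44/10≈4.4, Design 10/24≈0.417.
Data: take in full, 6 $ for value 53 → 19 left.
Take all of Finance (10 $, value 44) → 9 $ left.
Only 9 $ remain; take 9/24 of Design for value 10×9/24 = 3.75.
Total value = 100.75.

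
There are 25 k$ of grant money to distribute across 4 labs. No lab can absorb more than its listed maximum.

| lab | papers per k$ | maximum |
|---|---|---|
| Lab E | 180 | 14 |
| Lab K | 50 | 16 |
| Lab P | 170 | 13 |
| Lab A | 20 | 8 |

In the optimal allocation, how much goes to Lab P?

11

Order the labs by papers per k$: Lab E 180 > Lab P 170 > Lab K 50 > Lab A 20.
Lab E takes 14 to reach its cap of 14 → 11 left.
Lab P has room for 13 but only 11 remain, so it gets 11.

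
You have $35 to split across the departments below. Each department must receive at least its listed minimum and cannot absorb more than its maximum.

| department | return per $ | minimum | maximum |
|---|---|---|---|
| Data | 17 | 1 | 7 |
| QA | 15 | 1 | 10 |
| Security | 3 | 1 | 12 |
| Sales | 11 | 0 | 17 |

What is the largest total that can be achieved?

459

Meeting every minimum uses 1+1+1+0 = 3 $, leaving 32.
Rank by return per $: Data 17 > QA 15 > Sales 11 > Security 3.
Data takes 6 more to reach its cap of 7 → 26 left.
QA: +9 to 10 (cap) → 17 left.
Sales takes 17 more to reach its cap of 17 → 0 left.
Total = 17×7 + 15×10 + 3×1 + 11×17 = 459.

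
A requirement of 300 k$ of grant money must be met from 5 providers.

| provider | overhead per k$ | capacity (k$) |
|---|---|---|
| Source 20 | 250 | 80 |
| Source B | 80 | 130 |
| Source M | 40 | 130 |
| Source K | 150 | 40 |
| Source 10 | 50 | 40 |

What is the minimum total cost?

Use providers in increasing cost order.
Source M (40): use full 130 ; 170 k$ to go.
Source 10 (50): use full 40 ; 130 k$ to go.
Source B at 80: take all 130 k$ ; 0 still needed.
Source K, Source 20: unused.
Cost = 130×40 + 40×50 + 130×80 = 17600.

17600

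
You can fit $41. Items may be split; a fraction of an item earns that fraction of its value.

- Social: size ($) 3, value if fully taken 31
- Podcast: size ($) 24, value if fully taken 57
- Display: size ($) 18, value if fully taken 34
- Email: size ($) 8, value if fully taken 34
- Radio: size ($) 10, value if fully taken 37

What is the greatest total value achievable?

Sort by value density: Social 31/3≈10.3, Email 34/8≈4.25, Radio 37/10≈3.7, Podcast 57/24≈2.38, Display 34/18≈1.89.
Take all of Social (3 $, value 31) ; 38 $ left.
Email: take in full, 8 $ for value 34 ; 30 left.
Radio: take in full, 10 $ for value 37 ; 20 left.
20 $ left: a 20/24 share of Podcast gives 57×20/24 = 47.5.
Total value = 149.5.

149.5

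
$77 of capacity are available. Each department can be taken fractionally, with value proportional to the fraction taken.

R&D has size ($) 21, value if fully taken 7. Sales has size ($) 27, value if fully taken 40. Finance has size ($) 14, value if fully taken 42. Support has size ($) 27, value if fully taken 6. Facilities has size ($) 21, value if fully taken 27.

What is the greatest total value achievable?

Sort by value density: Finance 42/14≈3, Sales 40/27≈1.48, Facilities 27/21≈1.29, R&D 7/21≈0.333, Support 6/27≈0.222.
Finance: take in full, 14 $ for value 42 — 63 left.
Sales: take in full, 27 $ for value 40 — 36 left.
Take all of Facilities (21 $, value 27) — 15 $ left.
Fill the last 15 $ with part of R&D: 15/21 of it earns 5.
Total value = 114.

114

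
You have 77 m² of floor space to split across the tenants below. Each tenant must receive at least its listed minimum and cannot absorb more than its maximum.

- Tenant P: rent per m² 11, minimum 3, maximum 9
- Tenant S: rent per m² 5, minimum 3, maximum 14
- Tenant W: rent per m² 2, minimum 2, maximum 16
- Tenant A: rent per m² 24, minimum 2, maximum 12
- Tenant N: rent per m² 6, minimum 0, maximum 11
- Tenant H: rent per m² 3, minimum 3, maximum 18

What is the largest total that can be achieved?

603

Meeting every minimum uses 3+3+2+2+0+3 = 13 m², leaving 64.
Highest rent per m² first: Tenant A 24 > Tenant P 11 > Tenant N 6 > Tenant S 5 > Tenant H 3 > Tenant W 2.
Tenant A takes 10 more to reach its cap of 12 ; 54 left.
Tenant P takes 6 more to reach its cap of 9 ; 48 left.
Give Tenant N 11 more to hit its cap of 11 ; 37 left.
Tenant S: +11 to 14 (cap) ; 26 left.
Give Tenant H 15 more to hit its cap of 18 ; 11 left.
Tenant W has room for 14 more but only 11 remain, so it gets 13.
Total = 11×9 + 5×14 + 2×13 + 24×12 + 6×11 + 3×18 = 603.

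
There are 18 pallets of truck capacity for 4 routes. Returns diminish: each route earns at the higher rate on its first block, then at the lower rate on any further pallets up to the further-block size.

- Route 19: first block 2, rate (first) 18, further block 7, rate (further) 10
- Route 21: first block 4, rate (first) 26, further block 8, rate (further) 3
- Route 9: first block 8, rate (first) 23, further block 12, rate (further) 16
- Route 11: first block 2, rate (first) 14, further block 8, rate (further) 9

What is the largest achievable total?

Order all 8 blocks by rate: Route 21/tier1 26 > Route 9/tier1 23 > Route 19/tier1 18 > Route 9/tier2 16 > Route 11/tier1 14 > Route 19/tier2 10 > Route 11/tier2 9 > Route 21/tier2 3.
Route 21 tier1 at 26: fill all 4 ; 14 left.
Route 9 tier1 at 23: fill all 8 ; 6 left.
Route 19 tier1 at 18: fill all 2 ; 4 left.
Route 9/tier2: +4 of 12 at 16; pool empty.
Total = 26×4 + 23×8 + 18×2 + 16×4 = 388.

388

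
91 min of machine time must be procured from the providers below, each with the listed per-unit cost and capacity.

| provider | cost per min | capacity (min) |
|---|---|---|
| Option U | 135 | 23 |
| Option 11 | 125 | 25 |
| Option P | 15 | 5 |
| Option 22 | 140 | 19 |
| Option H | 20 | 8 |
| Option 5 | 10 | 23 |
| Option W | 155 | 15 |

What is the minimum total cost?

7675

Fill from the cheapest provider first.
Take 23 from Option 5 at 10 ; need 68 more.
Option P at 15: take all 5 min ; 63 still needed.
Take 8 from Option H at 20 ; need 55 more.
Take 25 from Option 11 at 125 ; need 30 more.
Take 23 from Option U at 135 ; need 7 more.
Take 7 from Option 22 at 140 to finish.
Option W: unused.
Cost = 23×10 + 5×15 + 8×20 + 25×125 + 23×135 + 7×140 = 7675.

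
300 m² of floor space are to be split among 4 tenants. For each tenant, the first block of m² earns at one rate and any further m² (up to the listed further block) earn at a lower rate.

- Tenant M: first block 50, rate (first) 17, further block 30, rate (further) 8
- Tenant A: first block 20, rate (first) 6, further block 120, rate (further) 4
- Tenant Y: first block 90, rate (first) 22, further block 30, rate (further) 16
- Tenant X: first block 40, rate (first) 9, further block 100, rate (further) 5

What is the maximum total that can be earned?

Rank every tier by rate: Tenant Y/T1 22 > Tenant M/T1 17 > Tenant Y/T2 16 > Tenant X/T1 9 > Tenant M/T2 8 > Tenant A/T1 6 > Tenant X/T2 5 > Tenant A/T2 4.
Tenant Y T1 at 22: fill all 90 → 210 left.
Tenant M/T1 (17): +50 → 160 left.
Tenant Y/T2 (16): +30 → 130 left.
Fill Tenant X T1 block (40 at 9) → 90 left.
Tenant M T2 at 8: fill all 30 → 60 left.
Fill Tenant A T1 block (20 at 6) → 40 left.
Tenant X T2 at 5: only 40 left, fill 40.
Total = 22×90 + 17×50 + 16×30 + 9×40 + 8×30 + 6×20 + 5×40 = 4230.

4230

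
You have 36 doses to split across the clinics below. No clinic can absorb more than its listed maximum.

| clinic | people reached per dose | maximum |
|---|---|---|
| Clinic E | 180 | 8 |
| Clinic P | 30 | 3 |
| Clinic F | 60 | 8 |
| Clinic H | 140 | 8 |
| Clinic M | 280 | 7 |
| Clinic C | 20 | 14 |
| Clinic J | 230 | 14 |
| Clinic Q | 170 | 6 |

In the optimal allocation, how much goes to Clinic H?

1

Highest people reached per dose first: Clinic M 280 > Clinic J 230 > Clinic E 180 > Clinic Q 170 > Clinic H 140 > Clinic F 60 > Clinic P 30 > Clinic C 20.
Clinic M: +7 to 7 (cap) — 29 left.
Give Clinic J 14 to hit its cap of 14 — 15 left.
Clinic E: +8 to 8 (cap) — 7 left.
Give Clinic Q 6 to hit its cap of 6 — 1 left.
Clinic H: +1 (room for 8) → 1. Pool exhausted.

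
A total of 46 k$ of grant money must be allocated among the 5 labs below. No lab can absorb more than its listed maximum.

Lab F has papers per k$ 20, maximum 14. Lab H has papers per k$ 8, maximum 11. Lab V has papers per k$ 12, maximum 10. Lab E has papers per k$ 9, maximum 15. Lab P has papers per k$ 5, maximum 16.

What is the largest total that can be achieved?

Highest papers per k$ first: Lab F 20 > Lab V 12 > Lab E 9 > Lab H 8 > Lab P 5.
Give Lab F 14 to hit its cap of 14 — 32 left.
Lab V: +10 to 10 (cap) — 22 left.
Give Lab E 15 to hit its cap of 15 — 7 left.
Only 7 left; Lab H takes them to reach 7.
Total = 20×14 + 8×7 + 12×10 + 9×15 = 591.

591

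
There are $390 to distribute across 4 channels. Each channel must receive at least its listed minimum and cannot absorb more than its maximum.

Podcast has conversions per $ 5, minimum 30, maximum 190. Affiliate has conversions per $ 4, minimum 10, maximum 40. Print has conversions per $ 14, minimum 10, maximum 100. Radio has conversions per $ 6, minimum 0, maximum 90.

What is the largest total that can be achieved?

2930

Meeting every minimum uses 30+10+10+0 = 50 $, leaving 340.
Rank by conversions per $: Print 14 > Radio 6 > Podcast 5 > Affiliate 4.
Print takes 90 more to reach its cap of 100 ; 250 left.
Radio: +90 to 90 (cap) ; 160 left.
Podcast takes 160 more to reach its cap of 190 ; 0 left.
Total = 5×190 + 4×10 + 14×100 + 6×90 = 2930.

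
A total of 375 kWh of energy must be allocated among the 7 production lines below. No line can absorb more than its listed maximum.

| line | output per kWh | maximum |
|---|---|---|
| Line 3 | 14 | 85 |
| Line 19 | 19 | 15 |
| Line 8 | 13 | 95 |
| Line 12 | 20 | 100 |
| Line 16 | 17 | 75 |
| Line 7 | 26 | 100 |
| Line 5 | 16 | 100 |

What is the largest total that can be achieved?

Highest output per kWh first: Line 7 26 > Line 12 20 > Line 19 19 > Line 16 17 > Line 5 16 > Line 3 14 > Line 8 13.
Line 7 takes 100 to reach its cap of 100 → 275 left.
Give Line 12 100 to hit its cap of 100 → 175 left.
Give Line 19 15 to hit its cap of 15 → 160 left.
Line 16: +75 to 75 (cap) → 85 left.
Line 5: +85 (room for 100) → 85. Pool exhausted.
Total = 19×15 + 20×100 + 17×75 + 26×100 + 16×85 = 7520.

7520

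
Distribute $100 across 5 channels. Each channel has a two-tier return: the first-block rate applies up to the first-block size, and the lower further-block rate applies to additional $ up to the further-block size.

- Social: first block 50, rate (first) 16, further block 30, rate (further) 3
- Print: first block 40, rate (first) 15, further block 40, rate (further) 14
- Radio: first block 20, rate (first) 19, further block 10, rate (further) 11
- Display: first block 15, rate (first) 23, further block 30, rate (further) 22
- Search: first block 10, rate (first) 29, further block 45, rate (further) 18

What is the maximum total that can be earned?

2125

Treat each block as its own option and order by rate: Search/T1 29 > Display/T1 23 > Display/T2 22 > Radio/T1 19 > Search/T2 18 > Social/T1 16 > Print/T1 15 > Print/T2 14 > Radio/T2 11 > Social/T2 3.
Search/T1 (29): +10 ; 90 left.
Display T1 at 23: fill all 15 ; 75 left.
Display T2 at 22: fill all 30 ; 45 left.
Radio/T1 (19): +20 ; 25 left.
Search T2 at 18: only 25 left, fill 25.
Total = 29×10 + 23×15 + 22×30 + 19×20 + 18×25 = 2125.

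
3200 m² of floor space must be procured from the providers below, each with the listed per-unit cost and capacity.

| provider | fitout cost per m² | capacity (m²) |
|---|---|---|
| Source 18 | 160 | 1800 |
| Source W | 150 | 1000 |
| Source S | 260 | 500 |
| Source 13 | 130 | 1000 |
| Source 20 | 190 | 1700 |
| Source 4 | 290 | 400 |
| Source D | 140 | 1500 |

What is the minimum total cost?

Use providers in increasing cost order.
Source 13 (130): use full 1000 — 2200 m² to go.
Source D (140): use full 1500 — 700 m² to go.
Source W at 150: take 700 of its 1000 — requirement met.
Source 18, Source 20, Source S, Source 4: unused.
Cost = 1000×130 + 1500×140 + 700×150 = 445000.

445000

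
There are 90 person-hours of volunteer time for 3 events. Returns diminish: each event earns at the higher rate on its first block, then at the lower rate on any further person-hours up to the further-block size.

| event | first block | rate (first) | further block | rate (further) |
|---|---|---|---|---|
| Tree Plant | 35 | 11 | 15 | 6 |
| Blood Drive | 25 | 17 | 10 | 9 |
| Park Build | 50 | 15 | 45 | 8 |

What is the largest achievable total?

Order all 6 blocks by rate: Blood Drive/tier1 17 > Park Build/tier1 15 > Tree Plant/tier1 11 > Blood Drive/tier2 9 > Park Build/tier2 8 > Tree Plant/tier2 6.
Fill Blood Drive tier1 block (25 at 17) ; 65 left.
Fill Park Build tier1 block (50 at 15) ; 15 left.
Tree Plant/tier1: +15 of 35 at 11; pool empty.
Total = 17×25 + 15×50 + 11×15 = 1340.

1340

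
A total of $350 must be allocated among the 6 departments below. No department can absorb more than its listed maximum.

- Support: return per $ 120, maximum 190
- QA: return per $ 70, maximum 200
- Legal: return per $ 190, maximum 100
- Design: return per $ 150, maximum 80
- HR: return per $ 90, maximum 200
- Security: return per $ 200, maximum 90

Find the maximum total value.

58600

Rank by return per $: Security 200 > Legal 190 > Design 150 > Support 120 > HR 90 > QA 70.
Security takes 90 to reach its cap of 90 — 260 left.
Legal: +100 to 100 (cap) — 160 left.
Give Design 80 to hit its cap of 80 — 80 left.
Support has room for 190 but only 80 remain, so it gets 80.
Total = 120×80 + 190×100 + 150×80 + 200×90 = 58600.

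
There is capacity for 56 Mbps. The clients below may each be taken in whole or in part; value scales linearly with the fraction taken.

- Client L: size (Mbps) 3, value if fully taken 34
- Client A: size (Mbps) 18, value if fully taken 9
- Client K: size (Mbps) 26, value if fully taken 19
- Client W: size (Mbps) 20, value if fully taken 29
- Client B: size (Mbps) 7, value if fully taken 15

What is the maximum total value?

97

Best value per unit of size first: Client L 34/3≈11.3, Client B 15/7≈2.14, Client W 29/20≈1.45, Client K 19/26≈0.731, Client A 9/18≈0.5.
Take all of Client L (3 Mbps, value 34) — 53 Mbps left.
Take all of Client B (7 Mbps, value 15) — 46 Mbps left.
Take all of Client W (20 Mbps, value 29) — 26 Mbps left.
Client K: take in full, 26 Mbps for value 19 — 0 left.
Total value = 97.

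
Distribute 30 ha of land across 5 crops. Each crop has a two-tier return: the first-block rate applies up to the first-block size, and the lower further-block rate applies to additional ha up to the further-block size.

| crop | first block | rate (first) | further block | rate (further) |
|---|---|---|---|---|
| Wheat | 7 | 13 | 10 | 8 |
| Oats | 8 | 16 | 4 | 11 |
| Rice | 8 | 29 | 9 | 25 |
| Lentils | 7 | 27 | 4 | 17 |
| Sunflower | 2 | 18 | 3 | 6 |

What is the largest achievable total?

750

Treat each block as its own option and order by rate: Rice/T1 29 > Lentils/T1 27 > Rice/T2 25 > Sunflower/T1 18 > Lentils/T2 17 > Oats/T1 16 > Wheat/T1 13 > Oats/T2 11 > Wheat/T2 8 > Sunflower/T2 6.
Fill Rice T1 block (8 at 29) — 22 left.
Lentils/T1 (27): +7 — 15 left.
Rice/T2 (25): +9 — 6 left.
Sunflower T1 at 18: fill all 2 — 4 left.
Lentils T2 at 17: fill all 4 — 0 left.
Total = 29×8 + 27×7 + 25×9 + 18×2 + 17×4 = 750.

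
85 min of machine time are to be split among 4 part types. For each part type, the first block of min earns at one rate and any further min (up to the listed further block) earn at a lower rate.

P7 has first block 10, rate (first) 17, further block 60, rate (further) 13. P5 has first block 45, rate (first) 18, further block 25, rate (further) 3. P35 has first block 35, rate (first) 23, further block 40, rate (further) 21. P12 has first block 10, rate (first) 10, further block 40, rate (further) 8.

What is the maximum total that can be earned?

Order all 8 blocks by rate: P35/T1 23 > P35/T2 21 > P5/T1 18 > P7/T1 17 > P7/T2 13 > P12/T1 10 > P12/T2 8 > P5/T2 3.
P35/T1 (23): +35 — 50 left.
Fill P35 T2 block (40 at 21) — 10 left.
P5 T1 at 18: only 10 left, fill 10.
Total = 23×35 + 21×40 + 18×10 = 1825.

1825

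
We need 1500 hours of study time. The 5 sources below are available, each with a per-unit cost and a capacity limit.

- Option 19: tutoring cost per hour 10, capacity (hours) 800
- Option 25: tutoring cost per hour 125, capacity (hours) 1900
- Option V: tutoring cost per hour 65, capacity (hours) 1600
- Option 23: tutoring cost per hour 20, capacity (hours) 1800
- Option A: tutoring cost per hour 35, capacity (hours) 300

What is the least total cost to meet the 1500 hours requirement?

Fill from the cheapest source first.
Take 800 from Option 19 at 10 ; need 700 more.
Option 23 (20): take the remaining 700 ; done.
Option A, Option V, Option 25: unused.
Cost = 800×10 + 700×20 = 22000.

22000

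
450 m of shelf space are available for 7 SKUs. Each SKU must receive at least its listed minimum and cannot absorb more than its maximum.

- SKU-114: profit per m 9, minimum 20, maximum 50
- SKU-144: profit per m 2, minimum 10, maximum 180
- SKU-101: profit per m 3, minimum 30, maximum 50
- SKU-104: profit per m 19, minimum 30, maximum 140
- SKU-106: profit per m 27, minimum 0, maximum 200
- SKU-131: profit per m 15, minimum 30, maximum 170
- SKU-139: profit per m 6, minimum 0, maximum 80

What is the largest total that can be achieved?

Meeting every minimum uses 20+10+30+30+0+30+0 = 120 m, leaving 330.
Rank by profit per m: SKU-106 27 > SKU-104 19 > SKU-131 15 > SKU-114 9 > SKU-139 6 > SKU-101 3 > SKU-144 2.
SKU-106: +200 to 200 (cap) ; 130 left.
SKU-104 takes 110 more to reach its cap of 140 ; 20 left.
Only 20 left; SKU-131 takes them to reach 50.
Total = 9×20 + 2×10 + 3×30 + 19×140 + 27×200 + 15×50 = 9100.

9100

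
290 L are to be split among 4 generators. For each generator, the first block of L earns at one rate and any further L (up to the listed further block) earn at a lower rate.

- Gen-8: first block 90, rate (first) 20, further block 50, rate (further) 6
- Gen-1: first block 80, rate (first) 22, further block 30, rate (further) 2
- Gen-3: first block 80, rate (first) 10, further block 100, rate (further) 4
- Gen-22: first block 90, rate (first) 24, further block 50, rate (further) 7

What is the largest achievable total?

6020

Order all 8 blocks by rate: Gen-22/tier1 24 > Gen-1/tier1 22 > Gen-8/tier1 20 > Gen-3/tier1 10 > Gen-22/tier2 7 > Gen-8/tier2 6 > Gen-3/tier2 4 > Gen-1/tier2 2.
Gen-22 tier1 at 24: fill all 90 ; 200 left.
Fill Gen-1 tier1 block (80 at 22) ; 120 left.
Gen-8/tier1 (20): +90 ; 30 left.
Gen-3/tier1: +30 of 80 at 10; pool empty.
Total = 24×90 + 22×80 + 20×90 + 10×30 = 6020.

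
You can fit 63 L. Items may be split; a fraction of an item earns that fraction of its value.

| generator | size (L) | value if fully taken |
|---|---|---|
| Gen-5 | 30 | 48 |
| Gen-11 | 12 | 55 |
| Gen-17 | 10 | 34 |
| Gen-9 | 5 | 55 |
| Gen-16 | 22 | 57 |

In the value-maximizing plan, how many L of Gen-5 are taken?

Sort by value density: Gen-9 55/5≈11, Gen-11 55/12≈4.58, Gen-17 34/10≈3.4, Gen-16 57/22≈2.59, Gen-5 48/30≈1.6.
Gen-9: take in full, 5 L for value 55 ; 58 left.
Gen-11: take in full, 12 L for value 55 ; 46 left.
All 10 L of Gen-17 fit (value 34) ; 36 remain.
Take all of Gen-16 (22 L, value 57) ; 14 L left.
Only 14 L remain; take 14/30 of Gen-5 for value 48×14/30 = 22.4.

14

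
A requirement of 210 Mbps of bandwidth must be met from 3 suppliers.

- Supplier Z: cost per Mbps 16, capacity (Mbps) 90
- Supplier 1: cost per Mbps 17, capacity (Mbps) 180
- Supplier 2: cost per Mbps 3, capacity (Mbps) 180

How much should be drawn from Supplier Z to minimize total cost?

Fill from the cheapest supplier first.
Supplier 2 at 3: take all 180 Mbps ; 30 still needed.
Supplier Z (16): take the remaining 30 ; done.
Supplier 1: unused.

30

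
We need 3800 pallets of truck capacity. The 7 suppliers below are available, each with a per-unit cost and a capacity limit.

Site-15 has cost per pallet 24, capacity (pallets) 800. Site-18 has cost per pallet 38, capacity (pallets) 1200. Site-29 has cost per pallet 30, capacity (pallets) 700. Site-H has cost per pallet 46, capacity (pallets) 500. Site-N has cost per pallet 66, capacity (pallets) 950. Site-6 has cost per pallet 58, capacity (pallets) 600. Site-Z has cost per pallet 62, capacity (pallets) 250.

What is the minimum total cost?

Cheapest first:
Site-15 (24): use full 800 ; 3000 pallets to go.
Take 700 from Site-29 at 30 ; need 2300 more.
Take 1200 from Site-18 at 38 ; need 1100 more.
Site-H at 46: take all 500 pallets ; 600 still needed.
Site-6 at 58: take all 600 pallets ; 0 still needed.
Site-Z, Site-N: unused.
Cost = 800×24 + 700×30 + 1200×38 + 500×46 + 600×58 = 143600.

143600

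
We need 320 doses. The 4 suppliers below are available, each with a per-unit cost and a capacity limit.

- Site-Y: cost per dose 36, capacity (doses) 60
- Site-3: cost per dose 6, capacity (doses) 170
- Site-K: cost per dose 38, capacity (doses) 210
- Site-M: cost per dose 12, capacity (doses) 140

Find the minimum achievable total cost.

3060

Cheapest first:
Take 170 from Site-3 at 6 — need 150 more.
Site-M at 12: take all 140 doses — 10 still needed.
Site-Y at 36: take 10 of its 60 — requirement met.
Site-K: unused.
Cost = 170×6 + 140×12 + 10×36 = 3060.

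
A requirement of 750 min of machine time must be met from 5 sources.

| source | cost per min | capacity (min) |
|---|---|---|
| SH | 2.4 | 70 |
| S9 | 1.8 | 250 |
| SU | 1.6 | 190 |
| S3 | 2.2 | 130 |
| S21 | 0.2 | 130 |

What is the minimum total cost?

1186

Use sources in increasing cost order.
S21 at 0.2: take all 130 min ; 620 still needed.
Take 190 from SU at 1.6 ; need 430 more.
S9 (1.8): use full 250 ; 180 min to go.
Take 130 from S3 at 2.2 ; need 50 more.
SH at 2.4: take 50 of its 70 ; requirement met.
Cost = 130×0.2 + 190×1.6 + 250×1.8 + 130×2.2 + 50×2.4 = 1186.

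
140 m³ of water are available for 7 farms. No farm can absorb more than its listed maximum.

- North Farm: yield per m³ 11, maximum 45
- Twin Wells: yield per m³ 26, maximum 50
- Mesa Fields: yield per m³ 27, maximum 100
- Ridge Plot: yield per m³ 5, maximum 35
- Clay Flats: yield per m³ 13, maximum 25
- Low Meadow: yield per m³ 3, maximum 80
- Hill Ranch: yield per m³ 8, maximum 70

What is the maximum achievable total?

Highest yield per m³ first: Mesa Fields 27 > Twin Wells 26 > Clay Flats 13 > North Farm 11 > Hill Ranch 8 > Ridge Plot 5 > Low Meadow 3.
Give Mesa Fields 100 to hit its cap of 100 ; 40 left.
Twin Wells has room for 50 but only 40 remain, so it gets 40.
Total = 26×40 + 27×100 = 3740.

3740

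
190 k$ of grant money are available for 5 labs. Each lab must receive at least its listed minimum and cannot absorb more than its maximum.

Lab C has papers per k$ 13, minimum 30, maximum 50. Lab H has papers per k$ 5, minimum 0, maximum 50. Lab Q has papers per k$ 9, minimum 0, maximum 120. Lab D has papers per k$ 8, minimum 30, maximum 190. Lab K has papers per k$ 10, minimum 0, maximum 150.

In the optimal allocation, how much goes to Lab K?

110

Meeting every minimum uses 30+0+0+30+0 = 60 k$, leaving 130.
Order the labs by papers per k$: Lab C 13 > Lab K 10 > Lab Q 9 > Lab D 8 > Lab H 5.
Lab C: +20 to 50 (cap) ; 110 left.
Lab K: +110 (room for 150) → 110. Pool exhausted.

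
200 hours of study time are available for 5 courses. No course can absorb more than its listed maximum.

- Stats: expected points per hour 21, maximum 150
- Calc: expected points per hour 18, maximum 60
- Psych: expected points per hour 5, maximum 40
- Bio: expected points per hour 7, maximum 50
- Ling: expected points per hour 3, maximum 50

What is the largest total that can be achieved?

4050

Order the courses by expected points per hour: Stats 21 > Calc 18 > Bio 7 > Psych 5 > Ling 3.
Stats takes 150 to reach its cap of 150 — 50 left.
Calc: +50 (room for 60) → 50. Pool exhausted.
Total = 21×150 + 18×50 = 4050.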